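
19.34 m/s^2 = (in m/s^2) 19.34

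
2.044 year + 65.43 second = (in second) 6.446e+07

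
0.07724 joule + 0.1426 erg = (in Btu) 7.321e-05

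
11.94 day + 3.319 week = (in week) 5.025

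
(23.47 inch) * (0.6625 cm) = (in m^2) 0.003949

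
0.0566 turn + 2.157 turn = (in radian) 13.91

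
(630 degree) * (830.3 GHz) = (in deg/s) 5.231e+14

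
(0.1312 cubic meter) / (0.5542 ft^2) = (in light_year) 2.693e-16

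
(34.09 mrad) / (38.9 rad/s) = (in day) 1.014e-08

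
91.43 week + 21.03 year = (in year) 22.78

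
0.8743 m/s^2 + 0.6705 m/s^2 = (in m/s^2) 1.545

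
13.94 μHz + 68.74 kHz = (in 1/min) 4.124e+06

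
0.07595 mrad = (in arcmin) 0.2611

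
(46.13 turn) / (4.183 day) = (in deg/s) 0.04595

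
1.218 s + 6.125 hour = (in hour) 6.125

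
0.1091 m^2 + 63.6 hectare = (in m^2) 6.36e+05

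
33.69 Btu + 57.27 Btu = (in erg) 9.597e+11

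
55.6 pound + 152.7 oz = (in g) 2.955e+04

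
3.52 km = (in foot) 1.155e+04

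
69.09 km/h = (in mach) 0.05636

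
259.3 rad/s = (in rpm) 2476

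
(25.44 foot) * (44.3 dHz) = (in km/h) 123.7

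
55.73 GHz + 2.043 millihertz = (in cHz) 5.573e+12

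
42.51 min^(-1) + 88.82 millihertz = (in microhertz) 7.973e+05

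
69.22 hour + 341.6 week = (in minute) 3.447e+06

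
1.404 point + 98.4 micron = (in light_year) 6.275e-20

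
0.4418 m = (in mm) 441.8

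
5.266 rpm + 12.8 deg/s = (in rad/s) 0.7749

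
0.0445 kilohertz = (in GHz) 4.45e-08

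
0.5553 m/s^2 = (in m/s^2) 0.5553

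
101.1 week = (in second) 6.115e+07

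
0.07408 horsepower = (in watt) 55.24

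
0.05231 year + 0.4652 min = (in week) 2.728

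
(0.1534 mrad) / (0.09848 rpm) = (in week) 2.459e-08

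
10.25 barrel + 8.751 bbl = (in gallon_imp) 664.5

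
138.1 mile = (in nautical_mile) 120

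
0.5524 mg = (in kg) 5.524e-07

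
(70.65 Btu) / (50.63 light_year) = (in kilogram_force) 1.587e-14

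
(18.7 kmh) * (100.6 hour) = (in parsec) 6.097e-11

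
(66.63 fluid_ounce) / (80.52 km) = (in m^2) 2.447e-08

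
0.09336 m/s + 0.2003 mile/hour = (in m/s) 0.1829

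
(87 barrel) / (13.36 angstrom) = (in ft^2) 1.114e+11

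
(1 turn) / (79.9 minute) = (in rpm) 0.01252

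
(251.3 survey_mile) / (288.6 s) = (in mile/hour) 3135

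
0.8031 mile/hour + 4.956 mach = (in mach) 4.957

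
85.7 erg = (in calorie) 2.048e-06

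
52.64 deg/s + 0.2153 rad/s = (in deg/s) 64.98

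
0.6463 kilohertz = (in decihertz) 6463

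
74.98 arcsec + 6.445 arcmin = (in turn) 0.0003562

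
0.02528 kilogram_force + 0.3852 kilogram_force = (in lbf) 0.905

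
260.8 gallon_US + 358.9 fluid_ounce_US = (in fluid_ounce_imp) 3.512e+04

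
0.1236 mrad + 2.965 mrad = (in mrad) 3.089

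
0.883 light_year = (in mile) 5.191e+12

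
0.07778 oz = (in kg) 0.002205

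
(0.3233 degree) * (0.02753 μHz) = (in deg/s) 8.9e-09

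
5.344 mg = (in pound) 1.178e-05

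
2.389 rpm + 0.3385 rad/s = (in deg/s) 33.73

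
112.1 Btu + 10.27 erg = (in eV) 7.382e+23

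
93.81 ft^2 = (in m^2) 8.715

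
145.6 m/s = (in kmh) 524.2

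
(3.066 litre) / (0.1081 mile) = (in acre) 4.355e-09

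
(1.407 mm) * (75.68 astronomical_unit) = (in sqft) 1.715e+11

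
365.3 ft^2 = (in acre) 0.008386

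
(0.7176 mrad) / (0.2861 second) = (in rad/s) 0.002508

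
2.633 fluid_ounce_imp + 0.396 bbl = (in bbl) 0.3965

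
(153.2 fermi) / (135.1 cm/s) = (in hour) 3.15e-17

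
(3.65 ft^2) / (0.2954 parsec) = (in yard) 4.068e-17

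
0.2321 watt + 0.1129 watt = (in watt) 0.345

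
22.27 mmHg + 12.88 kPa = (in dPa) 1.585e+05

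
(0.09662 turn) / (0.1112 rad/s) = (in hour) 0.001516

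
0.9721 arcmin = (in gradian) 0.018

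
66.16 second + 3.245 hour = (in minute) 195.8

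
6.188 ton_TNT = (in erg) 2.589e+17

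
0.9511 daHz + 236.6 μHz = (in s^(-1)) 9.511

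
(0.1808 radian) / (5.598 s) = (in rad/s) 0.0323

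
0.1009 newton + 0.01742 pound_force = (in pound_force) 0.0401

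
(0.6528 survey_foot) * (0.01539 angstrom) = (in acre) 7.567e-17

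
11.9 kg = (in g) 1.19e+04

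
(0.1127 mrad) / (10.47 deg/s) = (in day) 7.138e-09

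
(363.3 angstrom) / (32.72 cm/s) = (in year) 3.521e-15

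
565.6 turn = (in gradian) 2.262e+05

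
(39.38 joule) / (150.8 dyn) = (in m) 2.611e+04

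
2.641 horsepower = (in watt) 1969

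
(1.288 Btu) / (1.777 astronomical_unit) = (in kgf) 5.213e-10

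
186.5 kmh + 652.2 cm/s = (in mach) 0.1713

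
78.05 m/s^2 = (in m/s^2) 78.05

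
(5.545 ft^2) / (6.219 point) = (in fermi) 2.348e+17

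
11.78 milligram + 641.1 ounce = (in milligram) 1.817e+07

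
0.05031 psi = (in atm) 0.003423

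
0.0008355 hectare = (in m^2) 8.355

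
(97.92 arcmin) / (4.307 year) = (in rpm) 2.003e-09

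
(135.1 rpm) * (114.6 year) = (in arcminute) 1.758e+14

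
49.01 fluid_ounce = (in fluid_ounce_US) 49.01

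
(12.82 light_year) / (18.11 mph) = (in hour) 4.161e+12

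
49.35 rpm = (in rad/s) 5.168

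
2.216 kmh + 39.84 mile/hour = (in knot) 35.82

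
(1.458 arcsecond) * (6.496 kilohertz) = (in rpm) 0.4385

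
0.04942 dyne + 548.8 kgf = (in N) 5382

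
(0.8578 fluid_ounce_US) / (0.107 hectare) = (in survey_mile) 1.473e-11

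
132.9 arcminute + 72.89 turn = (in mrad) 4.58e+05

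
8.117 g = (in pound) 0.01789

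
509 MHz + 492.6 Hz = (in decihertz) 5.09e+09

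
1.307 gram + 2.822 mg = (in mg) 1310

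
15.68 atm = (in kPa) 1589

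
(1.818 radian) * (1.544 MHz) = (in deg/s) 1.608e+08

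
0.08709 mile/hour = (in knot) 0.07568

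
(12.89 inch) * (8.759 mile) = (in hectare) 0.4615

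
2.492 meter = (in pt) 7064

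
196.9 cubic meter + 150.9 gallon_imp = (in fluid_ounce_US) 6.681e+06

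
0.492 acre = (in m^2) 1991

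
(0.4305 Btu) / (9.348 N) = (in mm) 4.859e+04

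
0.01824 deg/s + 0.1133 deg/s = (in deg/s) 0.1315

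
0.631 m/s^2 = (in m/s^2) 0.631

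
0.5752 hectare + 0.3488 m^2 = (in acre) 1.421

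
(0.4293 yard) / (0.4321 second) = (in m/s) 0.9085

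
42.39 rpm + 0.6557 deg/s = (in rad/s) 4.451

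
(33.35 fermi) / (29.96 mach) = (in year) 1.037e-25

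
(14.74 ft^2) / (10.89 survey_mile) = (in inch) 0.003076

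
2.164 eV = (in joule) 3.467e-19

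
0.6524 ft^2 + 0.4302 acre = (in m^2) 1741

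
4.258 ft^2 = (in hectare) 3.956e-05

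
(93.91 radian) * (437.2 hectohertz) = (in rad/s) 4.106e+06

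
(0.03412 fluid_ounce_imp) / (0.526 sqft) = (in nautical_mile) 1.071e-08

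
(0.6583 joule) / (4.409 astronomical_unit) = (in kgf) 1.018e-13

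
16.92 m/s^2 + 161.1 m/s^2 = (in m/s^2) 178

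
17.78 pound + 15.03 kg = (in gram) 2.309e+04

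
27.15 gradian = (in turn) 0.06788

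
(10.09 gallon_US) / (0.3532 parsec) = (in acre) 8.66e-22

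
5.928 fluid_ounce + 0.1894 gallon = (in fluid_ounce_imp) 31.4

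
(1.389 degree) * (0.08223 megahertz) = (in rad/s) 1993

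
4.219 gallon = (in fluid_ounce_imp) 562.1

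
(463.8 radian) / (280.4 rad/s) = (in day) 1.914e-05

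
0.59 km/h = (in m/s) 0.1639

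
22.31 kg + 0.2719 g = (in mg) 2.231e+07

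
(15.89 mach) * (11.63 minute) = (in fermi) 3.775e+21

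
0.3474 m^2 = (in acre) 8.584e-05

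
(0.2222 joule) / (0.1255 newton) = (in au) 1.184e-11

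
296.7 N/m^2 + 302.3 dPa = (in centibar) 0.3269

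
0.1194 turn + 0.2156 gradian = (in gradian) 47.98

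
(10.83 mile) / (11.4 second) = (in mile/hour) 3420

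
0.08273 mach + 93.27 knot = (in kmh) 274.1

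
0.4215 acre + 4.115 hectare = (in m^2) 4.286e+04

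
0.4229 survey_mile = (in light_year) 7.194e-14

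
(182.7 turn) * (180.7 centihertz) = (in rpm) 1.981e+04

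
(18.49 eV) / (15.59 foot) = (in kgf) 6.357e-20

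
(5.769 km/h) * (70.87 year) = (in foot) 1.175e+10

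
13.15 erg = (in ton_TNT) 3.143e-16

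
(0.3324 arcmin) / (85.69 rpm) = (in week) 1.782e-11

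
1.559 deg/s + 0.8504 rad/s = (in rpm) 8.381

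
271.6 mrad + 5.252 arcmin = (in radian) 0.2731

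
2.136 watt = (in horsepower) 0.002864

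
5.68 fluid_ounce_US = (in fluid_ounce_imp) 5.912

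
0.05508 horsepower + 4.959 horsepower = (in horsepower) 5.014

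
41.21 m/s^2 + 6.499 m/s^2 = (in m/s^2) 47.71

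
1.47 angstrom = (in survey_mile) 9.134e-14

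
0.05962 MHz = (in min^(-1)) 3.577e+06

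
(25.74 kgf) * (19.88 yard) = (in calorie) 1097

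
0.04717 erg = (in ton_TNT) 1.127e-18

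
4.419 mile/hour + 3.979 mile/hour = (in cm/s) 375.4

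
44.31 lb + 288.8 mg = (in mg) 2.01e+07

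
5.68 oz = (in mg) 1.61e+05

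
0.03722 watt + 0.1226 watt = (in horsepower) 0.0002143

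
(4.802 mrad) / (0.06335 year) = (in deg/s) 1.377e-07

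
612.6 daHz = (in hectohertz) 61.26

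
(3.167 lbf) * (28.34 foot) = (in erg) 1.217e+09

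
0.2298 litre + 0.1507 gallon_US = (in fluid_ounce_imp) 28.17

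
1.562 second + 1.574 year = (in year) 1.574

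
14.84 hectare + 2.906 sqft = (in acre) 36.67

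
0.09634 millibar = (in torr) 0.07226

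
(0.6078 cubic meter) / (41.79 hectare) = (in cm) 0.0001454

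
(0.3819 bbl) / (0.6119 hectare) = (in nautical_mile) 5.358e-09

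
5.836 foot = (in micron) 1.779e+06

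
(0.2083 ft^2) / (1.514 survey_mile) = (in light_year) 8.395e-22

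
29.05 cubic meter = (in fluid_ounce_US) 9.823e+05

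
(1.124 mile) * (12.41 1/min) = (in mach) 1.099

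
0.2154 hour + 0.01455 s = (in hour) 0.2154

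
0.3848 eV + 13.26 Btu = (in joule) 1.399e+04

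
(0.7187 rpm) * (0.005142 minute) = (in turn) 0.003696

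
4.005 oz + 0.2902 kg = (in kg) 0.4037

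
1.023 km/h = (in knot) 0.5524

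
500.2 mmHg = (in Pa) 6.669e+04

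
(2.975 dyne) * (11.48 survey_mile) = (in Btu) 0.000521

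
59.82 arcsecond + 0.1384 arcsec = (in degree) 0.01666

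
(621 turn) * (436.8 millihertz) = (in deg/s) 9.765e+04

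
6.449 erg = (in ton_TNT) 1.541e-16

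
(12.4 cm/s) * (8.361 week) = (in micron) 6.27e+11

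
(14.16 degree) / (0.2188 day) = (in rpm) 0.0001248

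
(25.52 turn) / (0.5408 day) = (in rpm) 0.03277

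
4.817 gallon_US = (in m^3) 0.01823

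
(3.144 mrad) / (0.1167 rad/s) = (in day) 3.118e-07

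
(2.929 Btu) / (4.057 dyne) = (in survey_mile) 4.733e+04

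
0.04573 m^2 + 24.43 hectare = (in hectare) 24.43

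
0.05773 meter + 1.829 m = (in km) 0.001887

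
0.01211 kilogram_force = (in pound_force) 0.0267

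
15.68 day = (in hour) 376.3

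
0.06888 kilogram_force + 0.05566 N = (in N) 0.7311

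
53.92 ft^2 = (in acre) 0.001238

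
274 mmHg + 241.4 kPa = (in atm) 2.743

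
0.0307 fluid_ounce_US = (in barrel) 5.711e-06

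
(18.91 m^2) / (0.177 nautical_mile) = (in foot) 0.1893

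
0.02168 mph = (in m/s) 0.009692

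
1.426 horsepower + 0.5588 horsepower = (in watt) 1480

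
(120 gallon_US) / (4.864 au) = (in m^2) 6.243e-13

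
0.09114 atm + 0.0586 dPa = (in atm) 0.09114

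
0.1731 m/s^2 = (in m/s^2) 0.1731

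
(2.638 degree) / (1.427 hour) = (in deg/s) 0.0005135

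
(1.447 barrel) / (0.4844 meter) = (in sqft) 5.112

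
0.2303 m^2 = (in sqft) 2.479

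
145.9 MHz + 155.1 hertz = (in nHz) 1.459e+17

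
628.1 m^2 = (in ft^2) 6761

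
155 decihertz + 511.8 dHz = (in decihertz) 666.8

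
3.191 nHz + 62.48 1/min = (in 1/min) 62.48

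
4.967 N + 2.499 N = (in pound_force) 1.678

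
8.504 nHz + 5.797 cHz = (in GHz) 5.797e-11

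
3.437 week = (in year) 0.06592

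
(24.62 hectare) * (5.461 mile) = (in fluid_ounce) 7.317e+13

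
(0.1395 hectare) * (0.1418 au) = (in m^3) 2.959e+13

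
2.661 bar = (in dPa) 2.661e+06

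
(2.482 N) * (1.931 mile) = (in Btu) 7.311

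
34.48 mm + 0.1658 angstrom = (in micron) 3.448e+04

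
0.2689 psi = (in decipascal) 1.854e+04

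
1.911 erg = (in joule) 1.911e-07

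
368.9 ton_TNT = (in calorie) 3.689e+11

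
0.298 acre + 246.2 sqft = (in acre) 0.3037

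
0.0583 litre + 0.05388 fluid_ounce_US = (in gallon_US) 0.01582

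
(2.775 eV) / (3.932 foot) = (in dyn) 3.71e-14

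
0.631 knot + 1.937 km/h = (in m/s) 0.8627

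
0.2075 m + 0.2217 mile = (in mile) 0.2218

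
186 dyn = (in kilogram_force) 0.0001897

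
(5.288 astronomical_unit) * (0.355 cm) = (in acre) 6.939e+05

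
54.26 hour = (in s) 1.953e+05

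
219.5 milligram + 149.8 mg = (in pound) 0.0008142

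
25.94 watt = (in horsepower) 0.03479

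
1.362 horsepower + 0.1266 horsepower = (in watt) 1110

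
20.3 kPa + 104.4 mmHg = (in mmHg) 256.7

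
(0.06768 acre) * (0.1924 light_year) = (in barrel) 3.136e+18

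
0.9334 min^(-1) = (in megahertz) 1.556e-08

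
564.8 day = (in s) 4.88e+07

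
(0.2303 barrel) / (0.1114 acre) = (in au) 5.429e-16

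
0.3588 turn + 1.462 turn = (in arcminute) 3.933e+04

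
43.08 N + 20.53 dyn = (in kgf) 4.393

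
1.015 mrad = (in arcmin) 3.489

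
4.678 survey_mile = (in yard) 8233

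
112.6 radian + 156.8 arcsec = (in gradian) 7168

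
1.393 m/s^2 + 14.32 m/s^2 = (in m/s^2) 15.71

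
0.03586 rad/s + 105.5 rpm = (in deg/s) 635.1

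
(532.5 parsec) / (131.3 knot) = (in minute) 4.054e+15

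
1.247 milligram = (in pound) 2.749e-06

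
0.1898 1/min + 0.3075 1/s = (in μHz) 3.107e+05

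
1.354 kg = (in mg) 1.354e+06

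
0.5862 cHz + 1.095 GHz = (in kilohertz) 1.095e+06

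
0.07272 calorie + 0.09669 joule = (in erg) 4.01e+06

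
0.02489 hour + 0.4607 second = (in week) 0.0001489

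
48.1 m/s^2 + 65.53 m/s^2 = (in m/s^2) 113.6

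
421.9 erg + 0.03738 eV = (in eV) 2.633e+14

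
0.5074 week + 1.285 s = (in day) 3.552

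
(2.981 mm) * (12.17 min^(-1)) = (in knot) 0.001175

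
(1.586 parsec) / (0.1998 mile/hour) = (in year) 1.737e+10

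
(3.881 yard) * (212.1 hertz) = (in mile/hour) 1684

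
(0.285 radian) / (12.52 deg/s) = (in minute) 0.02174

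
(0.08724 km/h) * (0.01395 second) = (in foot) 0.001109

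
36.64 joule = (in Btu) 0.03473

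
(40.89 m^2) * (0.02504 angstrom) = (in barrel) 6.44e-10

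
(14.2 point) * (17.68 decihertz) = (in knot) 0.01722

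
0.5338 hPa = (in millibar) 0.5338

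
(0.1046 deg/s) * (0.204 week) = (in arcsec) 4.646e+07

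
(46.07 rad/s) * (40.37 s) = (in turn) 296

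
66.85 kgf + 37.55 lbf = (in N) 822.6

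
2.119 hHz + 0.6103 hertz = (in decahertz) 21.25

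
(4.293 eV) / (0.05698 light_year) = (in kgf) 1.301e-34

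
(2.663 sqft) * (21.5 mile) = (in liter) 8.56e+06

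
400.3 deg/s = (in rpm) 66.72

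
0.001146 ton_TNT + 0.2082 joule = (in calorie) 1.146e+06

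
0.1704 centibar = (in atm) 0.001682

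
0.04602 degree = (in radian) 0.0008032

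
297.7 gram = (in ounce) 10.5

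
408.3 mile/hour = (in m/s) 182.5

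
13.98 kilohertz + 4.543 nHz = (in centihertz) 1.398e+06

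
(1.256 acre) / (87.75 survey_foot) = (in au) 1.27e-09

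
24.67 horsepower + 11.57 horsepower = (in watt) 2.702e+04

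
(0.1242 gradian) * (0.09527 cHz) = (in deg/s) 0.0001065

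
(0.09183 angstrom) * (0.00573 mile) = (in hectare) 8.468e-15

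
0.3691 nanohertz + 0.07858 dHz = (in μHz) 7858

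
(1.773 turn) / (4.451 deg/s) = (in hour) 0.03983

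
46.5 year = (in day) 1.697e+04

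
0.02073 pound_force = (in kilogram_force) 0.009403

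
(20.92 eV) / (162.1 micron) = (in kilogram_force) 2.108e-15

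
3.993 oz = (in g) 113.2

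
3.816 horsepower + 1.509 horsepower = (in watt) 3971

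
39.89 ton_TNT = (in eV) 1.042e+30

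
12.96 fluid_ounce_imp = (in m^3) 0.0003682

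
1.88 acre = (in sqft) 8.189e+04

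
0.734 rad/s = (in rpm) 7.009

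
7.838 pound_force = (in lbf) 7.838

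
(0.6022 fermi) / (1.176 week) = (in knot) 1.646e-21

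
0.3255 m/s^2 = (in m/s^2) 0.3255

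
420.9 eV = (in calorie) 1.612e-17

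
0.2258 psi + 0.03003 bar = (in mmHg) 34.2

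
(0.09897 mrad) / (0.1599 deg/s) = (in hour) 9.851e-06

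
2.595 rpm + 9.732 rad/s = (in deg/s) 573.2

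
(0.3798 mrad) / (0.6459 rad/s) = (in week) 9.722e-10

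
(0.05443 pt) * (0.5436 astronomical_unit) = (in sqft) 1.681e+07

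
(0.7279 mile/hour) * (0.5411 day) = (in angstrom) 1.521e+14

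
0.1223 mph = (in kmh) 0.1968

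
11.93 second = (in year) 3.783e-07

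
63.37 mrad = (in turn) 0.01009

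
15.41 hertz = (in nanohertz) 1.541e+10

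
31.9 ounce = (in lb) 1.994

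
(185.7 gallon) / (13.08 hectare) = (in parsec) 1.742e-22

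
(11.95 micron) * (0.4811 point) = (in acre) 5.012e-13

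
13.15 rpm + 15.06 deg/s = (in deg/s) 93.96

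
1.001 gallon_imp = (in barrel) 0.02862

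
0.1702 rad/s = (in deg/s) 9.752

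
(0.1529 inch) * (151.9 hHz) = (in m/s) 58.99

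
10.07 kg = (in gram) 1.007e+04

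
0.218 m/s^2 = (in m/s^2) 0.218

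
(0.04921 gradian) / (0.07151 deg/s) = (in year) 1.964e-08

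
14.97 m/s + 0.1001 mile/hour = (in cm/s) 1501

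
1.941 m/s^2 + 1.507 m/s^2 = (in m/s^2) 3.448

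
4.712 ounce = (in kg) 0.1336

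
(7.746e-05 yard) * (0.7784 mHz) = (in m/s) 5.513e-08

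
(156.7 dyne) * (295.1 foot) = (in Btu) 0.0001336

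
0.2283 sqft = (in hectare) 2.121e-06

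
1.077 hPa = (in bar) 0.001077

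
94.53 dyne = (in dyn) 94.53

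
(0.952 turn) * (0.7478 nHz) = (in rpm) 4.271e-08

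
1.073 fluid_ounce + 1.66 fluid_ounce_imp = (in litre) 0.0789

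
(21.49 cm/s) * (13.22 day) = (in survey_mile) 152.5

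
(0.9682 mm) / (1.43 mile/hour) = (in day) 1.753e-08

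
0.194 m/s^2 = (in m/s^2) 0.194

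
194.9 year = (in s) 6.146e+09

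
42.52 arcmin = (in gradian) 0.7874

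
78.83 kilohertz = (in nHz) 7.883e+13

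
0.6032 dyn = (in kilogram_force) 6.151e-07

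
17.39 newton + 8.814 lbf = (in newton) 56.6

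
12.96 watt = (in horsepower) 0.01738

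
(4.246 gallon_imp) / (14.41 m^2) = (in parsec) 4.341e-20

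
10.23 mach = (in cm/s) 3.483e+05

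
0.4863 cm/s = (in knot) 0.009453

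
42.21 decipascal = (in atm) 4.166e-05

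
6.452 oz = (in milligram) 1.829e+05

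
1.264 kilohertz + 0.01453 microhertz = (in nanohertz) 1.264e+12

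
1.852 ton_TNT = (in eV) 4.836e+28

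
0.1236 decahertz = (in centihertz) 123.6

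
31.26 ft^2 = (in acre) 0.0007176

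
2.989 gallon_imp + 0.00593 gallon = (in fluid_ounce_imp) 479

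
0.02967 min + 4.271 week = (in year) 0.08191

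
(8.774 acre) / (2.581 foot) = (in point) 1.279e+08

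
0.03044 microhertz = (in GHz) 3.044e-17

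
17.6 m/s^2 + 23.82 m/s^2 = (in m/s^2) 41.42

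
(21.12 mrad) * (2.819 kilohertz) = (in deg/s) 3411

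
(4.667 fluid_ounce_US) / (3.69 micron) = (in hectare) 0.00374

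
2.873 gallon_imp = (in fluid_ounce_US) 441.6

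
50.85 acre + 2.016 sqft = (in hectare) 20.58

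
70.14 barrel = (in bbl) 70.14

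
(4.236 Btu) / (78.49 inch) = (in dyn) 2.242e+08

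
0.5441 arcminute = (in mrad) 0.1583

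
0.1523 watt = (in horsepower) 0.0002042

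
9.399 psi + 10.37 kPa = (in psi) 10.9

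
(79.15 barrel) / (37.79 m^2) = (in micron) 3.33e+05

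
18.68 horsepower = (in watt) 1.393e+04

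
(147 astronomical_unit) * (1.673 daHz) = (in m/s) 3.679e+14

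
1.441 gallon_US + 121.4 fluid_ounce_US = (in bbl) 0.05689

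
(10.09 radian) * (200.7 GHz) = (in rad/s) 2.025e+12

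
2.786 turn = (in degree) 1003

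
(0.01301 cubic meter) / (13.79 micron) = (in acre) 0.2331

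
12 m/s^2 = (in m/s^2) 12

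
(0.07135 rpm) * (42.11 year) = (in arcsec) 2.047e+12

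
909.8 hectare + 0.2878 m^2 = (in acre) 2248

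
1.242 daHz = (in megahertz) 1.242e-05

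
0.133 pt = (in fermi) 4.692e+10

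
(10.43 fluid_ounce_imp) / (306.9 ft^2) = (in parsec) 3.368e-22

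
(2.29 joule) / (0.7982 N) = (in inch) 113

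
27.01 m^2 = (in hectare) 0.002701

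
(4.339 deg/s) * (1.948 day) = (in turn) 2029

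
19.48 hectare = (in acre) 48.14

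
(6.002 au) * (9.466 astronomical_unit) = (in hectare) 1.271e+20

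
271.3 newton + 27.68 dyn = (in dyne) 2.713e+07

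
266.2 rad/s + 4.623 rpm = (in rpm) 2547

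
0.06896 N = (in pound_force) 0.0155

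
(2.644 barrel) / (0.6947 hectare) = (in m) 6.051e-05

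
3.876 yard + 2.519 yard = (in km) 0.005848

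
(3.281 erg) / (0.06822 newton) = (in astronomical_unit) 3.215e-17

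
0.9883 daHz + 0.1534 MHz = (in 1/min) 9.205e+06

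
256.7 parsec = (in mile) 4.922e+15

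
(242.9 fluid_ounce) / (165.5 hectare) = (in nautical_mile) 2.344e-12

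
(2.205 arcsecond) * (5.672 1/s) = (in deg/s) 0.003474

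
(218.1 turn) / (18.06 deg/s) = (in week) 0.007188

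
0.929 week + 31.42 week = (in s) 1.956e+07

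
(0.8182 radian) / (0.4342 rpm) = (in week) 2.975e-05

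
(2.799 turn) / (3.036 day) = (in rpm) 0.0006402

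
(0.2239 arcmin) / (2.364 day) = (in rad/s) 3.189e-10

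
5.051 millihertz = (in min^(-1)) 0.3031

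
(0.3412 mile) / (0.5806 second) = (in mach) 2.778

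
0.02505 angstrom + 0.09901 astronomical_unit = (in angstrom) 1.481e+20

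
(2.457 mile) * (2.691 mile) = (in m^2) 1.712e+07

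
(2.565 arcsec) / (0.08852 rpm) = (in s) 0.001342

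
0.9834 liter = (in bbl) 0.006185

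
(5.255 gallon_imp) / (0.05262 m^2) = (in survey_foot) 1.49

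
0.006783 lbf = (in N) 0.03017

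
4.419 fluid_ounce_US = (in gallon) 0.03452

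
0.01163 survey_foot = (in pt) 10.05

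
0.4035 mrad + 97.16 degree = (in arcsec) 3.499e+05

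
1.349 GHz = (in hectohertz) 1.349e+07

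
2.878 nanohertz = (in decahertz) 2.878e-10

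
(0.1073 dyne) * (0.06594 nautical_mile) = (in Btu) 1.242e-07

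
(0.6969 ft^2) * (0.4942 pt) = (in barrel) 7.1e-05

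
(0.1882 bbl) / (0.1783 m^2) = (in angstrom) 1.678e+09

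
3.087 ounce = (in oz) 3.087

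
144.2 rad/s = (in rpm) 1377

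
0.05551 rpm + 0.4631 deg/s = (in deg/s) 0.7962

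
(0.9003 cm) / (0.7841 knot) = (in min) 0.000372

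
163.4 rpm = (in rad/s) 17.11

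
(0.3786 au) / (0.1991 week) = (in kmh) 1.693e+06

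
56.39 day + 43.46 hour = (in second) 5.029e+06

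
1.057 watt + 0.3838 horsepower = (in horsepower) 0.3852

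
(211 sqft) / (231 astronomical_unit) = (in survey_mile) 3.525e-16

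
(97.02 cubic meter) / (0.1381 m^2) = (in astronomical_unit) 4.696e-09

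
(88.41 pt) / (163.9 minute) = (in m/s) 3.172e-06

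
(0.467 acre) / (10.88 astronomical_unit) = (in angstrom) 11.61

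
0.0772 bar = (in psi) 1.12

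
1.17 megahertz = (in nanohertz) 1.17e+15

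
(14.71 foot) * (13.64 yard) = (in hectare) 0.005592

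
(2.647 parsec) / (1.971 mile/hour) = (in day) 1.073e+12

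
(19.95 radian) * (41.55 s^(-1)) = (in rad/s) 828.9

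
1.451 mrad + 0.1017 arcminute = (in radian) 0.001481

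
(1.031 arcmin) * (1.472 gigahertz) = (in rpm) 4.216e+06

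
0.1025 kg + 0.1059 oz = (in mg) 1.055e+05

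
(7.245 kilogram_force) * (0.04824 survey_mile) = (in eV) 3.443e+22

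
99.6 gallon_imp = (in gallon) 119.6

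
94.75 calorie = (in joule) 396.4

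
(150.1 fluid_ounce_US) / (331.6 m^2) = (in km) 1.339e-08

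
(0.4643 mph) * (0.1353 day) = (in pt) 6.878e+06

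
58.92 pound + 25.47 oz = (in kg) 27.45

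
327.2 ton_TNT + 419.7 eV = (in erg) 1.369e+19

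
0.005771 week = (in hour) 0.9695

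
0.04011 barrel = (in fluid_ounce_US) 215.6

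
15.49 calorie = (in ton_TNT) 1.549e-08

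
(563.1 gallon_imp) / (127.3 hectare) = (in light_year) 2.126e-22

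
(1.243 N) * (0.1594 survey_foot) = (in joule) 0.06039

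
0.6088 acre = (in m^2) 2464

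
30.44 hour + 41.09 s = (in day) 1.269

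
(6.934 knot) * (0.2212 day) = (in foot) 2.237e+05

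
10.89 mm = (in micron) 1.089e+04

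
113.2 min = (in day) 0.07861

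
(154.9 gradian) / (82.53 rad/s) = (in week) 4.875e-08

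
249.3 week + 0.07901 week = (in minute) 2.514e+06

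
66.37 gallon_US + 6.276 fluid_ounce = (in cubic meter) 0.2514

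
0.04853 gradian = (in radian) 0.0007623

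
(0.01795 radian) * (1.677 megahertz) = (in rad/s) 3.01e+04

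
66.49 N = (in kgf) 6.78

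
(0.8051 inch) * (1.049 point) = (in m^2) 7.568e-06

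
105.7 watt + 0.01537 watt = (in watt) 105.7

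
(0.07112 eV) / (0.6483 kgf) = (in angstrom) 1.792e-11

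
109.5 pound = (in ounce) 1752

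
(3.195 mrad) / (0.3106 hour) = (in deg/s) 0.0001637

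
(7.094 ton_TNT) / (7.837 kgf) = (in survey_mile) 2.4e+05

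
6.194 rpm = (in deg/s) 37.16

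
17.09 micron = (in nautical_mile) 9.228e-09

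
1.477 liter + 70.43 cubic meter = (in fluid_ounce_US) 2.382e+06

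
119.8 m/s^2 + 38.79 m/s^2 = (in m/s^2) 158.6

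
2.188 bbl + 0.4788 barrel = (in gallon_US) 112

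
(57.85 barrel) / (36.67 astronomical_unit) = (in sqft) 1.805e-11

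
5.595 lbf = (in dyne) 2.489e+06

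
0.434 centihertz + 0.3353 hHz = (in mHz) 3.353e+04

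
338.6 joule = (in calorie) 80.93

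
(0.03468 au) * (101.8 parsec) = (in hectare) 1.63e+24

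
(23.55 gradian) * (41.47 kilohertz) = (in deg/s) 8.79e+05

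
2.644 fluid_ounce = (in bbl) 0.0004918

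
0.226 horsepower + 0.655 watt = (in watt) 169.2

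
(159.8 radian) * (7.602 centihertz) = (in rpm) 116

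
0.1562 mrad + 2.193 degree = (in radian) 0.03843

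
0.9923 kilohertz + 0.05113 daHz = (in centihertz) 9.928e+04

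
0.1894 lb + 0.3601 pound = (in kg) 0.2492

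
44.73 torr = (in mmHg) 44.73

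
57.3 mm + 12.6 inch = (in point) 1070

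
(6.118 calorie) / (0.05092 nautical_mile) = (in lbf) 0.06102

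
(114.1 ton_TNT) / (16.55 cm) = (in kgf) 2.941e+11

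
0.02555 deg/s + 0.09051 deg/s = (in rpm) 0.01934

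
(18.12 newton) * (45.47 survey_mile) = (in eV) 8.276e+24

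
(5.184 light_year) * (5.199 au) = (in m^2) 3.814e+28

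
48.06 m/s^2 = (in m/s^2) 48.06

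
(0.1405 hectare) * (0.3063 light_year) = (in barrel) 2.561e+19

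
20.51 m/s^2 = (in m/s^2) 20.51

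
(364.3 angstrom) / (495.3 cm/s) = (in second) 7.355e-09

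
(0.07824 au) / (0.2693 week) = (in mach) 211.1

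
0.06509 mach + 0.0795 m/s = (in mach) 0.06532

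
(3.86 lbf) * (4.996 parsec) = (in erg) 2.647e+25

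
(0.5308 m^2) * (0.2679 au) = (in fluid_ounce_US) 7.193e+14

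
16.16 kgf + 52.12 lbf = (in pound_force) 87.75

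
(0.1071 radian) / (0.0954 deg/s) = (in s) 64.32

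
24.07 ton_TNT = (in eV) 6.286e+29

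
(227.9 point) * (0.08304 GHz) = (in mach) 1.961e+04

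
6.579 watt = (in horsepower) 0.008823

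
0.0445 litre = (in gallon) 0.01176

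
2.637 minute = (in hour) 0.04395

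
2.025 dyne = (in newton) 2.025e-05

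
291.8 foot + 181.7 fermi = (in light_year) 9.401e-15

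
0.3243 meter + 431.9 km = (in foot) 1.417e+06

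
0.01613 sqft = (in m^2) 0.001499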